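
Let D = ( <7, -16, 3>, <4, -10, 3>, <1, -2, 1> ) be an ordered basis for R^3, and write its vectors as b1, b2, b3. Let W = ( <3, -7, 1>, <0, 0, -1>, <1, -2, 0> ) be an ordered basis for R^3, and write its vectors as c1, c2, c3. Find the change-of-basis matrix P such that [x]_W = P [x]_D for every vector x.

[[2, 2, 0], [-1, -1, -1], [1, -2, 1]]

Column j of P is [bj]_W, since P maps D-coordinates to W-coordinates.
Expressing b1 in W: b1 = 2c1 - c2 + c3, so column 1 of P is <2, -1, 1>.
Doing the same for each bj gives P = [[2, 2, 0], [-1, -1, -1], [1, -2, 1]].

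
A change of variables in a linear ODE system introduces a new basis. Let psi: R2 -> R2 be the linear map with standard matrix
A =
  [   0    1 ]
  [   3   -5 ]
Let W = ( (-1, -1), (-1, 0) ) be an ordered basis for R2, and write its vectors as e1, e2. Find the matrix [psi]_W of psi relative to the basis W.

The j-th column of [psi]_W is [psi(ej)]_W.
psi(e1) = A e1 = (-1, 2) = -2e1 + 3e2, so column 1 is (-2, 3).
Repeating for e2 and assembling the columns gives [[-2, 3], [3, -3]].

[[-2, 3], [3, -3]]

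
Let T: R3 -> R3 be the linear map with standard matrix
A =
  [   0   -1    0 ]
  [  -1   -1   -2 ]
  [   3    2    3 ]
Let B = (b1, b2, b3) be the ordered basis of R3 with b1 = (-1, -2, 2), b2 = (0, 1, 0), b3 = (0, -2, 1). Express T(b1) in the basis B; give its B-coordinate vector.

Column 1 of [T]_B is the B-coordinate vector of T(b1).
In standard coordinates T(b1) = A b1 = (2, -1, -1).
Converting to B: (2, -1, -1) = -2b1 + b2 + 3b3, so the coordinate vector is (-2, 1, 3).

(-2, 1, 3)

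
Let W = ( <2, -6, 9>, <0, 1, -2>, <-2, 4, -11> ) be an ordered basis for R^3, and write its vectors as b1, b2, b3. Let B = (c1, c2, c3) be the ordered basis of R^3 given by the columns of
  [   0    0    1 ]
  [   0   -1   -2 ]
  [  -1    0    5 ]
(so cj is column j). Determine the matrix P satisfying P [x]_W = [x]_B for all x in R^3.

Take x = bj: its W-coordinates are the j-th standard unit vector, so P e_j — column j of P — equals [bj]_B.
b1 = c1 + 2c2 + 2c3, giving column 1 = <1, 2, 2>; repeating for each j gives P = [[1, 2, 1], [2, -1, 0], [2, 0, -2]].

[[1, 2, 1], [2, -1, 0], [2, 0, -2]]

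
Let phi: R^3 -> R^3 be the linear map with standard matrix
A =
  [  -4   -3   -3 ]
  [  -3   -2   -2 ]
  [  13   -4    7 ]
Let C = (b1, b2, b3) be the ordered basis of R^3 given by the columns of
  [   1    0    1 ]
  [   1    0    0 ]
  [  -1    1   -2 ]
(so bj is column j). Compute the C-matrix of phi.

[[-3, -2, 1], [-3, 3, 2], [-1, -1, 1]]

The j-th column of [phi]_C is [phi(bj)]_C.
phi(b1) = A b1 = (-4, -3, 2) = -3b1 - 3b2 - b3, so column 1 is (-3, -3, -1).
Repeating for b2, b3 and assembling the columns gives [[-3, -2, 1], [-3, 3, 2], [-1, -1, 1]].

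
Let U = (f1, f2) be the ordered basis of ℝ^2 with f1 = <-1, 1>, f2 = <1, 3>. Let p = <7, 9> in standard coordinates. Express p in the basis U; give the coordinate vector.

<-3, 4>

[p]_U is the unique c with M c = p, where M has columns f1, f2.
System: -c_1 + c_2 = 7, c_1 + 3c_2 = 9; solving gives c_1 = -3, c_2 = 4.
Check: -3f1 + 4f2 = <7, 9>.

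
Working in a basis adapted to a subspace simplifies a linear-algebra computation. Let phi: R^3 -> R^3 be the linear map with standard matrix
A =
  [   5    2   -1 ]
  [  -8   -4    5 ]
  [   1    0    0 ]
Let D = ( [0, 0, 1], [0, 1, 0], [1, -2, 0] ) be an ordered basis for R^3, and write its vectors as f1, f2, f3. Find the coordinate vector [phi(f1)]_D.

Column 1 of [phi]_D is the D-coordinate vector of phi(f1).
In standard coordinates phi(f1) = A f1 = [-1, 5, 0].
Converting to D: [-1, 5, 0] = 0·f1 + 3f2 - f3, so the coordinate vector is [0, 3, -1].

[0, 3, -1]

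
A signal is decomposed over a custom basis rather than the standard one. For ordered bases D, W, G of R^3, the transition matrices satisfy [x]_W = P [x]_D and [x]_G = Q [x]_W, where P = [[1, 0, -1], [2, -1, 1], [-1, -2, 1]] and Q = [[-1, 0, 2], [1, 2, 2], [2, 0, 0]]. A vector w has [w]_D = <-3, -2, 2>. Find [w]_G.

Apply P to get W-coordinates <-5, -2, 9>, then Q to get G-coordinates.
The result is [w]_G = <23, 9, -10>.

<23, 9, -10>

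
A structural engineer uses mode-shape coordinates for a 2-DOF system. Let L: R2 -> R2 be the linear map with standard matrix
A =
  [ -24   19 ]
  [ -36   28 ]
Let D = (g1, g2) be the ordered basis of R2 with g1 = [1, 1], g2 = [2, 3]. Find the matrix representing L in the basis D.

[[1, 3], [-3, 3]]

Let P have columns g1, g2. Then [L]_D = P^(-1) A P.
Here det P = 1, so P^(-1) is integer; computing A P first and then P^(-1)(A P) gives [[1, 3], [-3, 3]].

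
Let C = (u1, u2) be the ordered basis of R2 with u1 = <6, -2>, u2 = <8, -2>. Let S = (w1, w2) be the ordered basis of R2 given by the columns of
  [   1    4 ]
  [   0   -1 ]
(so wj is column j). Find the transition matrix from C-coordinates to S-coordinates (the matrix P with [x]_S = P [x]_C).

Let M have columns uj and N have columns wj. Then for every x, N [x]_S = x = M [x]_C, so P = N^(-1) M.
Since det N = -1, N^(-1) has integer entries; multiplying gives P = [[-2, 0], [2, 2]].

[[-2, 0], [2, 2]]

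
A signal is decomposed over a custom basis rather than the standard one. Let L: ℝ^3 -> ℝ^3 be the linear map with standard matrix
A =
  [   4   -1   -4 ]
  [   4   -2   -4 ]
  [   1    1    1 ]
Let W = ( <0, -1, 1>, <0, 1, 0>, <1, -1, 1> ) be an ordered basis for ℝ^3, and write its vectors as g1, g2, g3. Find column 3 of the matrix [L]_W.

Compute L(g3) = A g3 = <1, 2, 1> in standard coordinates.
Then write this in W-coordinates: solve for y in y_1 g1 + ... + y_3 g3 = <1, 2, 1>.
This gives y = <0, 3, 1>, which is column 3 of [L]_W.

<0, 3, 1>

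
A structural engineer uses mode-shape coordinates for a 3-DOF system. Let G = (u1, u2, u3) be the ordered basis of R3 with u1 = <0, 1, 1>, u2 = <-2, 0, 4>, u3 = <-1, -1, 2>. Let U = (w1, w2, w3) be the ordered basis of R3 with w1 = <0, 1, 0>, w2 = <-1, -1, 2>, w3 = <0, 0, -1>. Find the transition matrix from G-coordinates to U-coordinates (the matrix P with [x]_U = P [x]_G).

Let M have columns uj and N have columns wj. Then for every x, N [x]_U = x = M [x]_G, so P = N^(-1) M.
Since det N = -1, N^(-1) has integer entries; multiplying gives P = [[1, 2, 0], [0, 2, 1], [-1, 0, 0]].

[[1, 2, 0], [0, 2, 1], [-1, 0, 0]]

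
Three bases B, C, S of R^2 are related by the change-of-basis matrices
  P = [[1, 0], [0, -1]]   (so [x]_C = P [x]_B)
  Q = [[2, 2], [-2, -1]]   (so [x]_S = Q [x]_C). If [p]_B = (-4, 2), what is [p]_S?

(-12, 10)

Apply P to get C-coordinates (-4, -2), then Q to get S-coordinates.
The result is [p]_S = (-12, 10).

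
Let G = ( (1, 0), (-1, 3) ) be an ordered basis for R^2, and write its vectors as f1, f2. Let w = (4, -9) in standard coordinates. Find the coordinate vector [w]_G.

(1, -3)

We seek scalars with c_1 f1 + c_2 f2 = w; equivalently solve M c = w where the columns of M are f1, f2.
System: c_1 - c_2 = 4, 0c_1 + 3c_2 = -9; solving gives c_1 = 1, c_2 = -3.
Check: f1 - 3f2 = (4, -9).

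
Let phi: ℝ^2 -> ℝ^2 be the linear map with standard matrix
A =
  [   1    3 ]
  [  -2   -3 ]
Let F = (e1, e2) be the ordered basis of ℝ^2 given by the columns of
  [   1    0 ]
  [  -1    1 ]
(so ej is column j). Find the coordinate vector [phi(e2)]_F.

<3, 0>

Compute phi(e2) = A e2 = <3, -3> in standard coordinates.
Then write this in F-coordinates: solve for y in y_1 e1 + y_2 e2 = <3, -3>.
This gives y = <3, 0>, which is column 2 of [phi]_F.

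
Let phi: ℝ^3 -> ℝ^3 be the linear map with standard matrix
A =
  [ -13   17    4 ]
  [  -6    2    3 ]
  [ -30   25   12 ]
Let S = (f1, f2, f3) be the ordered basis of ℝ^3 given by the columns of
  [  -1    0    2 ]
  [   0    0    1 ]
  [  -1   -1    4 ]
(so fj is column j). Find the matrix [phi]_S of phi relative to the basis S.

[[-3, -2, -3], [-3, 2, -2], [3, -3, 2]]

Let P have columns f1, ..., f3. Then [phi]_S = P^(-1) A P.
Here det P = -1, so P^(-1) is integer; computing A P first and then P^(-1)(A P) gives [[-3, -2, -3], [-3, 2, -2], [3, -3, 2]].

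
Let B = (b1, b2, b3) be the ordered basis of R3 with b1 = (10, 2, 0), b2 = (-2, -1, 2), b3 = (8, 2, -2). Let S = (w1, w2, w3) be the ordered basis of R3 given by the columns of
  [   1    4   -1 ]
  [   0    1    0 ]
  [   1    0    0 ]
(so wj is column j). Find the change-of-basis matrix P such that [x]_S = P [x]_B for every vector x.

Column j of P is [bj]_S, since P maps B-coordinates to S-coordinates.
Expressing b1 in S: b1 = 0·w1 + 2w2 - 2w3, so column 1 of P is (0, 2, -2).
Doing the same for each bj gives P = [[0, 2, -2], [2, -1, 2], [-2, 0, -2]].

[[0, 2, -2], [2, -1, 2], [-2, 0, -2]]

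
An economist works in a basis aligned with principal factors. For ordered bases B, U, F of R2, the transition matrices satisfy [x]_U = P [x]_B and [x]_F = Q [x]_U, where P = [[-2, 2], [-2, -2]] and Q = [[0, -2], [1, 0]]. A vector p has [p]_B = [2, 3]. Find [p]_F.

Composing the changes, [p]_F = Q P [p]_B.
Q P = [[4, 4], [-2, 2]]; applying this to [2, 3] gives [20, 2].

[20, 2]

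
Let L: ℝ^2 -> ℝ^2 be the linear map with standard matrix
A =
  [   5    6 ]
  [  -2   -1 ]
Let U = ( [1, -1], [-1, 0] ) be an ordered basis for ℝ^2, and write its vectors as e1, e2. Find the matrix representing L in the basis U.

Let P have columns e1, e2. Then [L]_U = P^(-1) A P.
Here det P = -1, so P^(-1) is integer; computing A P first and then P^(-1)(A P) gives [[1, -2], [2, 3]].

[[1, -2], [2, 3]]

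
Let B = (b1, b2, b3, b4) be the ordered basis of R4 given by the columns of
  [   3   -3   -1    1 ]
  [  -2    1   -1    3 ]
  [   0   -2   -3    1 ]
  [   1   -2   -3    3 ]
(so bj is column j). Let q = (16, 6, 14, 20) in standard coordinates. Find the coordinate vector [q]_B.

(0, -4, -1, 3)

We seek scalars with c_1 b1 + ... + c_4 b4 = q; equivalently solve M c = q where the columns of M are b1, ..., b4.
Solving this 4x4 system gives c = (0, -4, -1, 3).
Check: 0·b1 - 4b2 - b3 + 3b4 = (16, 6, 14, 20).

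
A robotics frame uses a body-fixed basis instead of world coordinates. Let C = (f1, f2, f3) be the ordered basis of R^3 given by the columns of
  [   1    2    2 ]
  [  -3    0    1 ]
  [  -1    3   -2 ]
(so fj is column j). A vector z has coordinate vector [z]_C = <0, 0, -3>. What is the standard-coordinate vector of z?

<-6, -3, 6>

z = M [z]_C, where M has columns f1, ..., f3.
Carrying out the matrix-vector product, z = <-6, -3, 6>.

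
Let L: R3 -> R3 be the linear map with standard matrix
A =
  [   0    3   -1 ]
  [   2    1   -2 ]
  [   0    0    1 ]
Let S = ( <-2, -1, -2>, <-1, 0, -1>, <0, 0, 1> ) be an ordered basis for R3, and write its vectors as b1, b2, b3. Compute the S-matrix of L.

Let P have columns b1, ..., b3. Then [L]_S = P^(-1) A P.
Here det P = -1, so P^(-1) is integer; computing A P first and then P^(-1)(A P) gives [[1, 0, 2], [-1, -1, -3], [-1, -2, 2]].

[[1, 0, 2], [-1, -1, -3], [-1, -2, 2]]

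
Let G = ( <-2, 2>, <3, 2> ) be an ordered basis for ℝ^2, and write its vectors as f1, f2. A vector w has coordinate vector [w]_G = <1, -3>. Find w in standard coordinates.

w = M [w]_G, where M has columns f1, f2.
Carrying out the matrix-vector product, w = <-11, -4>.

<-11, -4>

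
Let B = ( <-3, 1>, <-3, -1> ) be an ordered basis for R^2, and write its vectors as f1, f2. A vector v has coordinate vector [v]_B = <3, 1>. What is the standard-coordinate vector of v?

v = M [v]_B, where M has columns f1, f2.
Carrying out the matrix-vector product, v = <-12, 2>.

<-12, 2>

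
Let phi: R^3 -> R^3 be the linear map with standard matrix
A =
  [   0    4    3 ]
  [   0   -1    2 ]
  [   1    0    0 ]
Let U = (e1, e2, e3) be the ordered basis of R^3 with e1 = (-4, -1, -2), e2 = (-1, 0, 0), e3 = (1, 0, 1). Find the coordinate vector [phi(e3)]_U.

(-2, 2, -3)

Compute phi(e3) = A e3 = (3, 2, 1) in standard coordinates.
Then write this in U-coordinates: solve for y in y_1 e1 + ... + y_3 e3 = (3, 2, 1).
This gives y = (-2, 2, -3), which is column 3 of [phi]_U.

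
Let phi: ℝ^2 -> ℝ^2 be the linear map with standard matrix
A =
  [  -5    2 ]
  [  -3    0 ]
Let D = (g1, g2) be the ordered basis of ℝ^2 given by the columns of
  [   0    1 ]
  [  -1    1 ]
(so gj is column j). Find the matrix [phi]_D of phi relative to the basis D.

Let P have columns g1, g2. Then [phi]_D = P^(-1) A P.
Here det P = 1, so P^(-1) is integer; computing A P first and then P^(-1)(A P) gives [[-2, 0], [-2, -3]].

[[-2, 0], [-2, -3]]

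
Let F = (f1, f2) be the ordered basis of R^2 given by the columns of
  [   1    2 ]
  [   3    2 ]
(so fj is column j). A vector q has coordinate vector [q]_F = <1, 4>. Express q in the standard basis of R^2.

<9, 11>

q = M [q]_F, where M has columns f1, f2.
Carrying out the matrix-vector product, q = <9, 11>.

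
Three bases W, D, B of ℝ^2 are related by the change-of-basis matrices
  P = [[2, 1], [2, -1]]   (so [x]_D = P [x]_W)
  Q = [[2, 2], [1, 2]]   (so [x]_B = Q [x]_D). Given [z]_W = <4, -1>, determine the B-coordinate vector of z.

<32, 25>

First [z]_D = P [z]_W = <7, 9>.
Then [z]_B = Q [z]_D = <32, 25>.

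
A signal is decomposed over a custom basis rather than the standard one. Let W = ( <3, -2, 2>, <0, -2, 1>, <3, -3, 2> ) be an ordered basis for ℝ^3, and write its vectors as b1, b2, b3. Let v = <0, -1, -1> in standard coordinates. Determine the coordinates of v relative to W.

Write v = c_1 b1 + ... + c_3 b3 and solve for the c_i.
Solving this 3x3 system gives c = (-3, -1, 3).
Check: -3b1 - b2 + 3b3 = <0, -1, -1>.

<-3, -1, 3>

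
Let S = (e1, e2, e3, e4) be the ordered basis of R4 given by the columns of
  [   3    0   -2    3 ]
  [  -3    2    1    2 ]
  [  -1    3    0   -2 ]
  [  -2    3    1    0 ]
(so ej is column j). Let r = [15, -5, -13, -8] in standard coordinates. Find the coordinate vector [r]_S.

[4, -1, 3, 3]

[r]_S is the unique c with M c = r, where M has columns e1, ..., e4.
Gaussian elimination on [M | r] yields c = (4, -1, 3, 3).
Check: 4e1 - e2 + 3e3 + 3e4 = [15, -5, -13, -8].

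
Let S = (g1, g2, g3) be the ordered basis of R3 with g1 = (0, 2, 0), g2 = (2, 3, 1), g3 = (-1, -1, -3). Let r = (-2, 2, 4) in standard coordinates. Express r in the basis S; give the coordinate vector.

(3, -2, -2)

We seek scalars with c_1 g1 + ... + c_3 g3 = r; equivalently solve M c = r where the columns of M are g1, ..., g3.
Solving this 3x3 system gives c = (3, -2, -2).
Check: 3g1 - 2g2 - 2g3 = (-2, 2, 4).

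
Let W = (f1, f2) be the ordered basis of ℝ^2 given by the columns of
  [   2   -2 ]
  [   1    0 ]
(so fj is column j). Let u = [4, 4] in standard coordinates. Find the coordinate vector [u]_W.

We seek scalars with c_1 f1 + c_2 f2 = u; equivalently solve M c = u where the columns of M are f1, f2.
System: 2c_1 - 2c_2 = 4, c_1 + 0c_2 = 4; solving gives c_1 = 4, c_2 = 2.
Check: 4f1 + 2f2 = [4, 4].

[4, 2]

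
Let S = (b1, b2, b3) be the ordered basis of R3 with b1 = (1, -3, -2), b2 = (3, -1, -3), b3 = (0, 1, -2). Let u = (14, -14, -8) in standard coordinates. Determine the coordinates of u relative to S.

(2, 4, -4)

[u]_S is the unique c with M c = u, where M has columns b1, ..., b3.
Gaussian elimination on [M | u] yields c = (2, 4, -4).
Check: 2b1 + 4b2 - 4b3 = (14, -14, -8).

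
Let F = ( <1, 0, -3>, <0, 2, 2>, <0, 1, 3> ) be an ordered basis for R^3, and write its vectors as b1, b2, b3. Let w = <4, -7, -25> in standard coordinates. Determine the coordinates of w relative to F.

We seek scalars with c_1 b1 + ... + c_3 b3 = w; equivalently solve M c = w where the columns of M are b1, ..., b3.
Row-reducing the augmented matrix [M | w] gives c = (4, -2, -3).
Check: 4b1 - 2b2 - 3b3 = <4, -7, -25>.

<4, -2, -3>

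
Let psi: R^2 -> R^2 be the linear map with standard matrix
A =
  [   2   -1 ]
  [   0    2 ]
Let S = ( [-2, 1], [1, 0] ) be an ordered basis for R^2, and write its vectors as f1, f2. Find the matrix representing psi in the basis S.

With P the matrix whose columns are f1, f2, [psi]_S = P^(-1) A P.
Column by column: psi(f1) = A f1 = [-5, 2]; its S-coordinates [2, -1] give column 1.
Continuing for each basis vector yields [psi]_S = [[2, 0], [-1, 2]].

[[2, 0], [-1, 2]]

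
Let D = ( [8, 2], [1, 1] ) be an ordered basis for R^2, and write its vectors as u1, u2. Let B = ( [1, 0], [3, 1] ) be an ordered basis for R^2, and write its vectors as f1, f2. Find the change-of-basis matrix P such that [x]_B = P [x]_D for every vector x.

Let M have columns uj and N have columns fj. Then for every x, N [x]_B = x = M [x]_D, so P = N^(-1) M.
Since det N = 1, N^(-1) has integer entries; multiplying gives P = [[2, -2], [2, 1]].

[[2, -2], [2, 1]]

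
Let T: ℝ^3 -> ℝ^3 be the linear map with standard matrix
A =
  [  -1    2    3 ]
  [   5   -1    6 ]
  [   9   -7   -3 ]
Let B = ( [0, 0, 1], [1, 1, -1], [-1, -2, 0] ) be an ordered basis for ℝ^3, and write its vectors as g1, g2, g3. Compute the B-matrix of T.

With P the matrix whose columns are g1, ..., g3, [T]_B = P^(-1) A P.
Column by column: T(g1) = A g1 = [3, 6, -3]; its B-coordinates [-3, 0, -3] give column 1.
Continuing for each basis vector yields [T]_B = [[-3, 3, 2], [0, -2, -3], [-3, 0, 0]].

[[-3, 3, 2], [0, -2, -3], [-3, 0, 0]]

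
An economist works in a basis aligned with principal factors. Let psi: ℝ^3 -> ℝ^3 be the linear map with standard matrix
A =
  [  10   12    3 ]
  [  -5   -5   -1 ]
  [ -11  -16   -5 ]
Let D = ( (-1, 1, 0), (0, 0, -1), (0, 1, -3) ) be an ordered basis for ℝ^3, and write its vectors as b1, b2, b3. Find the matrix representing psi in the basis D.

[[-2, 3, -3], [-1, 1, -2], [2, -2, 1]]

With P the matrix whose columns are b1, ..., b3, [psi]_D = P^(-1) A P.
Column by column: psi(b1) = A b1 = (2, 0, -5); its D-coordinates (-2, -1, 2) give column 1.
Continuing for each basis vector yields [psi]_D = [[-2, 3, -3], [-1, 1, -2], [2, -2, 1]].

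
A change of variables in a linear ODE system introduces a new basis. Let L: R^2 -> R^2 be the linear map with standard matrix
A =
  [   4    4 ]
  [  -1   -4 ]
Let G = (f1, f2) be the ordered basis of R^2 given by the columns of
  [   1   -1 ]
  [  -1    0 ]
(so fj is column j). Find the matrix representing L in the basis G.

[[-3, -1], [-3, 3]]

The j-th column of [L]_G is [L(fj)]_G.
L(f1) = A f1 = (0, 3) = -3f1 - 3f2, so column 1 is (-3, -3).
Repeating for f2 and assembling the columns gives [[-3, -1], [-3, 3]].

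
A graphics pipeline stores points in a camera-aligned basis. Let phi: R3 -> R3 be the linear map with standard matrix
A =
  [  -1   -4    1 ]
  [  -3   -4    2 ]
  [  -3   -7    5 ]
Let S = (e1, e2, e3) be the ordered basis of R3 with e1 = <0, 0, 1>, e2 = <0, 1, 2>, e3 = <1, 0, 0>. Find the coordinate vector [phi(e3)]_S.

<3, -3, -1>

Column 3 of [phi]_S is the S-coordinate vector of phi(e3).
In standard coordinates phi(e3) = A e3 = <-1, -3, -3>.
Converting to S: <-1, -3, -3> = 3e1 - 3e2 - e3, so the coordinate vector is <3, -3, -1>.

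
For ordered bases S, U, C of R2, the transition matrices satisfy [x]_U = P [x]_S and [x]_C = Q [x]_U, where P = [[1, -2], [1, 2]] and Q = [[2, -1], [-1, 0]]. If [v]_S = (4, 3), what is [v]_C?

Apply P to get U-coordinates (-2, 10), then Q to get C-coordinates.
The result is [v]_C = (-14, 2).

(-14, 2)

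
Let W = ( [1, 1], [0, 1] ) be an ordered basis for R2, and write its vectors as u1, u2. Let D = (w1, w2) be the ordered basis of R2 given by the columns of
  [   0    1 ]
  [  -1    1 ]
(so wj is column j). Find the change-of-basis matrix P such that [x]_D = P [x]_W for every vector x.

[[0, -1], [1, 0]]

Let M have columns uj and N have columns wj. Then for every x, N [x]_D = x = M [x]_W, so P = N^(-1) M.
Since det N = 1, N^(-1) has integer entries; multiplying gives P = [[0, -1], [1, 0]].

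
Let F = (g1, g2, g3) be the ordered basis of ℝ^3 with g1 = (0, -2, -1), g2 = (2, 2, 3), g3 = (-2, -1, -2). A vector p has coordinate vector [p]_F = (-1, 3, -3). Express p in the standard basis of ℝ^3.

By definition p = -g1 + 3g2 - 3g3.
Summing componentwise gives (12, 11, 16).

(12, 11, 16)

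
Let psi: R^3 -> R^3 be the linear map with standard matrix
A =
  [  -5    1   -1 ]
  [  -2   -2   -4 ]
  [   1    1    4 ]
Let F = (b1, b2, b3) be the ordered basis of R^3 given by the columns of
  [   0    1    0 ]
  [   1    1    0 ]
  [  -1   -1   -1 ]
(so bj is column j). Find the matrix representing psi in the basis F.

[[0, 3, 3], [2, -3, 1], [1, 2, 0]]

With P the matrix whose columns are b1, ..., b3, [psi]_F = P^(-1) A P.
Column by column: psi(b1) = A b1 = <2, 2, -3>; its F-coordinates <0, 2, 1> give column 1.
Continuing for each basis vector yields [psi]_F = [[0, 3, 3], [2, -3, 1], [1, 2, 0]].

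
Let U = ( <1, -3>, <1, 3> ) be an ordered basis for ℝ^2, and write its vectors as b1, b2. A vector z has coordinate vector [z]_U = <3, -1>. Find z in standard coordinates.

The coordinates say z = 3b1 - b2; adding the scaled basis vectors gives <2, -12>.

<2, -12>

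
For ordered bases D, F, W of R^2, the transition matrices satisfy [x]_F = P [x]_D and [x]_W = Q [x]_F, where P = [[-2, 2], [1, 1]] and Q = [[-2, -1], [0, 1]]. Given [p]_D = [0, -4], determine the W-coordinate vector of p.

[20, -4]

First [p]_F = P [p]_D = [-8, -4].
Then [p]_W = Q [p]_F = [20, -4].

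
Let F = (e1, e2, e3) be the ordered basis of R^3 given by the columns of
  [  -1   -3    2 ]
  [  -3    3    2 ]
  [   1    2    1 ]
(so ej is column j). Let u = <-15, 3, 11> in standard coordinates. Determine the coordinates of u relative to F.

<3, 4, 0>

Write u = c_1 e1 + ... + c_3 e3 and solve for the c_i.
Gaussian elimination on [M | u] yields c = (3, 4, 0).
Check: 3e1 + 4e2 + 0·e3 = <-15, 3, 11>.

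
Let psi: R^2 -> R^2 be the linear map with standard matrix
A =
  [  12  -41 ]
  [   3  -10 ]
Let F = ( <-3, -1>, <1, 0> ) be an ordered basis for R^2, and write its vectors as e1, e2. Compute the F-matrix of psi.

Let P have columns e1, e2. Then [psi]_F = P^(-1) A P.
Here det P = 1, so P^(-1) is integer; computing A P first and then P^(-1)(A P) gives [[-1, -3], [2, 3]].

[[-1, -3], [2, 3]]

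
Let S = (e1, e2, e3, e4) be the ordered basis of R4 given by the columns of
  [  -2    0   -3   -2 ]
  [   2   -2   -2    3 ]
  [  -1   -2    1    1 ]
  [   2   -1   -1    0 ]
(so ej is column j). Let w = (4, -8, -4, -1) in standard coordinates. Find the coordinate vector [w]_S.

We seek scalars with c_1 e1 + ... + c_4 e4 = w; equivalently solve M c = w where the columns of M are e1, ..., e4.
Gaussian elimination on [M | w] yields c = (0, 1, 0, -2).
Check: 0·e1 + e2 + 0·e3 - 2e4 = (4, -8, -4, -1).

(0, 1, 0, -2)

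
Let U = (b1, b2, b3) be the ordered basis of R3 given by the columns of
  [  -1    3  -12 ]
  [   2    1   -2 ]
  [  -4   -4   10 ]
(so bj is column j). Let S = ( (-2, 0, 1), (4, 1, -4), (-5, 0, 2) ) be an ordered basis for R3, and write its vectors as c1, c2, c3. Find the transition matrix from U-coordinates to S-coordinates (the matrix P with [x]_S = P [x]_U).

[[2, -2, 2], [2, 1, -2], [1, 1, 0]]

Let M have columns bj and N have columns cj. Then for every x, N [x]_S = x = M [x]_U, so P = N^(-1) M.
Since det N = 1, N^(-1) has integer entries; multiplying gives P = [[2, -2, 2], [2, 1, -2], [1, 1, 0]].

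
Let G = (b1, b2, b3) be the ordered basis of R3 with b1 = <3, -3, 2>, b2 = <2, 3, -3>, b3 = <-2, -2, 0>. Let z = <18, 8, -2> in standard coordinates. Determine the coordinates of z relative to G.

<2, 2, -4>

Write z = c_1 b1 + ... + c_3 b3 and solve for the c_i.
Row-reducing the augmented matrix [M | z] gives c = (2, 2, -4).
Check: 2b1 + 2b2 - 4b3 = <18, 8, -2>.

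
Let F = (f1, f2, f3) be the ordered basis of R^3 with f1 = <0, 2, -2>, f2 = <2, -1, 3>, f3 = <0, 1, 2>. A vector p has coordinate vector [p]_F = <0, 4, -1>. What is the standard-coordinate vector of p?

The coordinates say p = 0·f1 + 4f2 - f3; adding the scaled basis vectors gives <8, -5, 10>.

<8, -5, 10>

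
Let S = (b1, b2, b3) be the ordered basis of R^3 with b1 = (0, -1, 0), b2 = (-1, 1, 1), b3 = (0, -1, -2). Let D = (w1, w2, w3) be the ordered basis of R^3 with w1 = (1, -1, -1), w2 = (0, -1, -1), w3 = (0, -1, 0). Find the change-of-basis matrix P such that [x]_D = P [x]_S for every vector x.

[[0, -1, 0], [0, 0, 2], [1, 0, -1]]

Let M have columns bj and N have columns wj. Then for every x, N [x]_D = x = M [x]_S, so P = N^(-1) M.
Since det N = -1, N^(-1) has integer entries; multiplying gives P = [[0, -1, 0], [0, 0, 2], [1, 0, -1]].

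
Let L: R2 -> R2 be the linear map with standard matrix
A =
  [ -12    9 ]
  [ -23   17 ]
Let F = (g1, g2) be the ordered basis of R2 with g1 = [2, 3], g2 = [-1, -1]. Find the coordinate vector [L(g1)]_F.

Compute L(g1) = A g1 = [3, 5] in standard coordinates.
Then write this in F-coordinates: solve for y in y_1 g1 + y_2 g2 = [3, 5].
This gives y = [2, 1], which is column 1 of [L]_F.

[2, 1]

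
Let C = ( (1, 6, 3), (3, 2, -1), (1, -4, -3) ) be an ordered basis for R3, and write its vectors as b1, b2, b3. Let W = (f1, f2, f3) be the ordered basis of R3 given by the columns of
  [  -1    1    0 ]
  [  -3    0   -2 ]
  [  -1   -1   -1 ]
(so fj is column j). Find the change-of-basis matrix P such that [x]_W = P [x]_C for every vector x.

Column j of P is [bj]_W, since P maps C-coordinates to W-coordinates.
Expressing b1 in W: b1 = -2f1 - f2 + 0·f3, so column 1 of P is (-2, -1, 0).
Doing the same for each bj gives P = [[-2, -2, 0], [-1, 1, 1], [0, 2, 2]].

[[-2, -2, 0], [-1, 1, 1], [0, 2, 2]]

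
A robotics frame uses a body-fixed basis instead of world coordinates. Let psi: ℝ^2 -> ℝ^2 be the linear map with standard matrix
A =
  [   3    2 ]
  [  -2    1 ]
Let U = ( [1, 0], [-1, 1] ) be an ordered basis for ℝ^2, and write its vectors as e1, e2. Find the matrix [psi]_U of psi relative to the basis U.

[[1, 2], [-2, 3]]

With P the matrix whose columns are e1, e2, [psi]_U = P^(-1) A P.
Column by column: psi(e1) = A e1 = [3, -2]; its U-coordinates [1, -2] give column 1.
Continuing for each basis vector yields [psi]_U = [[1, 2], [-2, 3]].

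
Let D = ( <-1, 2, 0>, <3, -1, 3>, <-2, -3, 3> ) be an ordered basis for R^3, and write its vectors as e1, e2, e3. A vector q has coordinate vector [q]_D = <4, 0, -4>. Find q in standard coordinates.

<4, 20, -12>

q = M [q]_D, where M has columns e1, ..., e3.
Carrying out the matrix-vector product, q = <4, 20, -12>.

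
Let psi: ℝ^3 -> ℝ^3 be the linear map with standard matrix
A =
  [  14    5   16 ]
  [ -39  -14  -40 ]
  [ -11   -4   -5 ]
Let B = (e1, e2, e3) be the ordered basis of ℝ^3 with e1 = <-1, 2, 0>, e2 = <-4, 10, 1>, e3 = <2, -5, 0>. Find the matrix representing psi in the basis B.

[[-2, -2, 1], [3, -1, -2], [3, 2, -2]]

With P the matrix whose columns are e1, ..., e3, [psi]_B = P^(-1) A P.
Column by column: psi(e1) = A e1 = <-4, 11, 3>; its B-coordinates <-2, 3, 3> give column 1.
Continuing for each basis vector yields [psi]_B = [[-2, -2, 1], [3, -1, -2], [3, 2, -2]].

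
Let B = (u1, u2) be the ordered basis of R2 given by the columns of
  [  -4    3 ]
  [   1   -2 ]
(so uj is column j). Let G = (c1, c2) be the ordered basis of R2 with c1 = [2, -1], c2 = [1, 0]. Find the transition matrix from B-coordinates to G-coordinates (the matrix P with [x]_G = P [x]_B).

Column j of P is [uj]_G, since P maps B-coordinates to G-coordinates.
Expressing u1 in G: u1 = -c1 - 2c2, so column 1 of P is [-1, -2].
Doing the same for each uj gives P = [[-1, 2], [-2, -1]].

[[-1, 2], [-2, -1]]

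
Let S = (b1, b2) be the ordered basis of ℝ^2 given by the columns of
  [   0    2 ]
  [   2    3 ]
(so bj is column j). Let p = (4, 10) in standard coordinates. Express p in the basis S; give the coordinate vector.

(2, 2)

We seek scalars with c_1 b1 + c_2 b2 = p; equivalently solve M c = p where the columns of M are b1, b2.
System: 0c_1 + 2c_2 = 4, 2c_1 + 3c_2 = 10; solving gives c_1 = 2, c_2 = 2.
Check: 2b1 + 2b2 = (4, 10).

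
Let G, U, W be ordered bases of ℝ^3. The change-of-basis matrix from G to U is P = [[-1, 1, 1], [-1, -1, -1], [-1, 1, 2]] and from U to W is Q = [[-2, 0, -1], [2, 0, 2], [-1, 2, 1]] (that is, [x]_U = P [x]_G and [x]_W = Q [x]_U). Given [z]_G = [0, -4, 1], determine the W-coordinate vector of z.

Composing the changes, [z]_W = Q P [z]_G.
Q P = [[3, -3, -4], [-4, 4, 6], [-2, -2, -1]]; applying this to [0, -4, 1] gives [8, -10, 7].

[8, -10, 7]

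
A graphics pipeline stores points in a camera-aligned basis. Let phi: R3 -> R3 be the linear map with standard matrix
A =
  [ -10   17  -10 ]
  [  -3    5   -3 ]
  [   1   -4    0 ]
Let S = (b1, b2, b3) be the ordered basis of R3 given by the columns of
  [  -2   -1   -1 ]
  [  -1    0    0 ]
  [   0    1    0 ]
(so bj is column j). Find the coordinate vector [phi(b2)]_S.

Column 2 of [phi]_S is the S-coordinate vector of phi(b2).
In standard coordinates phi(b2) = A b2 = [0, 0, -1].
Converting to S: [0, 0, -1] = 0·b1 - b2 + b3, so the coordinate vector is [0, -1, 1].

[0, -1, 1]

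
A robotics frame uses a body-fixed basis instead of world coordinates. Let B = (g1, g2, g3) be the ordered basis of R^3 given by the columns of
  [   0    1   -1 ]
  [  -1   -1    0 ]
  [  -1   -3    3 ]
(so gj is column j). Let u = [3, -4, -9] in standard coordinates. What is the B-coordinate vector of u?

[u]_B is the unique c with M c = u, where M has columns g1, ..., g3.
Gaussian elimination on [M | u] yields c = (0, 4, 1).
Check: 0·g1 + 4g2 + g3 = [3, -4, -9].

[0, 4, 1]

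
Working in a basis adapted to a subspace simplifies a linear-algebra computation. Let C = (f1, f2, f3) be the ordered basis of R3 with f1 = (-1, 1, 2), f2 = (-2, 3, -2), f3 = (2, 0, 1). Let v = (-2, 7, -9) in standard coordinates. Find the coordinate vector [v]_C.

(-2, 3, 1)

Write v = c_1 f1 + ... + c_3 f3 and solve for the c_i.
Row-reducing the augmented matrix [M | v] gives c = (-2, 3, 1).
Check: -2f1 + 3f2 + f3 = (-2, 7, -9).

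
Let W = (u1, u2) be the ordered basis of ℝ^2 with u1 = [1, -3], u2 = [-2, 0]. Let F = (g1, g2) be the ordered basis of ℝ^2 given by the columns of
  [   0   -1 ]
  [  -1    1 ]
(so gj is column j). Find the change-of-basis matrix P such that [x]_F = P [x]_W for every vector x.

[[2, 2], [-1, 2]]

Let M have columns uj and N have columns gj. Then for every x, N [x]_F = x = M [x]_W, so P = N^(-1) M.
Since det N = -1, N^(-1) has integer entries; multiplying gives P = [[2, 2], [-1, 2]].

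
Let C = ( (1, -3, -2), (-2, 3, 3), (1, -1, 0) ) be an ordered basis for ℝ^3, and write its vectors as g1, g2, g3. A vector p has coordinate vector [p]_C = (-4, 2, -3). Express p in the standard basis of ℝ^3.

By definition p = -4g1 + 2g2 - 3g3.
Summing componentwise gives (-11, 21, 14).

(-11, 21, 14)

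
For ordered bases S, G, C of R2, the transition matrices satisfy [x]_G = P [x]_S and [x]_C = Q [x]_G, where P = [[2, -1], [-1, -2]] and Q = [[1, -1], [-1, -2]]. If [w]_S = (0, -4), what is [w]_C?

First [w]_G = P [w]_S = (4, 8).
Then [w]_C = Q [w]_G = (-4, -20).

(-4, -20)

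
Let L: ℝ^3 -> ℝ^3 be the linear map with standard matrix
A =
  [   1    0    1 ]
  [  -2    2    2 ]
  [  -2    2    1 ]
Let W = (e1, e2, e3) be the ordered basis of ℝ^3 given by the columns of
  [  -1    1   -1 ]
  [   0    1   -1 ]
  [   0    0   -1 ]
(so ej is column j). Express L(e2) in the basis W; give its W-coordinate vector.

Compute L(e2) = A e2 = (1, 0, 0) in standard coordinates.
Then write this in W-coordinates: solve for y in y_1 e1 + ... + y_3 e3 = (1, 0, 0).
This gives y = (-1, 0, 0), which is column 2 of [L]_W.

(-1, 0, 0)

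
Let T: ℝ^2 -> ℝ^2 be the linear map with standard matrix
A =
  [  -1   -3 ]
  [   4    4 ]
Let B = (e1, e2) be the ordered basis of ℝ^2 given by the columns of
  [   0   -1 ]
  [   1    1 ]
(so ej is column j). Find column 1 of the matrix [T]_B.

<1, 3>

Compute T(e1) = A e1 = <-3, 4> in standard coordinates.
Then write this in B-coordinates: solve for y in y_1 e1 + y_2 e2 = <-3, 4>.
This gives y = <1, 3>, which is column 1 of [T]_B.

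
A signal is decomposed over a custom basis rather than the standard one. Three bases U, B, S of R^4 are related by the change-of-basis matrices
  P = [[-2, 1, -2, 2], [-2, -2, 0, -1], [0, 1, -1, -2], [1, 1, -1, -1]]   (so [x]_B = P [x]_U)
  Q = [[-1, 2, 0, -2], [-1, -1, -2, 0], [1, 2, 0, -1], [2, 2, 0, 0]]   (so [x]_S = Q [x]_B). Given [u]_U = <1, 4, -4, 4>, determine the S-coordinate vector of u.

Apply P to get B-coordinates <18, -14, 0, 5>, then Q to get S-coordinates.
The result is [u]_S = <-56, -4, -15, 8>.

<-56, -4, -15, 8>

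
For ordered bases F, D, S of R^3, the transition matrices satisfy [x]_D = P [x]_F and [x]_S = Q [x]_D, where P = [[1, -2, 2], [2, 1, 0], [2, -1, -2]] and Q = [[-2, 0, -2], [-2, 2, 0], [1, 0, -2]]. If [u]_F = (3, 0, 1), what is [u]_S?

(-18, 2, -3)

First [u]_D = P [u]_F = (5, 6, 4).
Then [u]_S = Q [u]_D = (-18, 2, -3).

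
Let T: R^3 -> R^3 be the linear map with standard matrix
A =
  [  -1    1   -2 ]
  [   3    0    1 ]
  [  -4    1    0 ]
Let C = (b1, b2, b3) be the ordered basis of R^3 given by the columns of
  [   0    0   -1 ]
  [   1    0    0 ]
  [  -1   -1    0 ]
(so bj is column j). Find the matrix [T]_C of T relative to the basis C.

[[-1, -1, -3], [0, 1, -1], [-3, -2, -1]]

With P the matrix whose columns are b1, ..., b3, [T]_C = P^(-1) A P.
Column by column: T(b1) = A b1 = <3, -1, 1>; its C-coordinates <-1, 0, -3> give column 1.
Continuing for each basis vector yields [T]_C = [[-1, -1, -3], [0, 1, -1], [-3, -2, -1]].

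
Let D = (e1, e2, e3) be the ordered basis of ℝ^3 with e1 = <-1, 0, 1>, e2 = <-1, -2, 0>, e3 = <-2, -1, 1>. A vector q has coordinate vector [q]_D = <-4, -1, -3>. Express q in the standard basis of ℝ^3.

The coordinates say q = -4e1 - e2 - 3e3; adding the scaled basis vectors gives <11, 5, -7>.

<11, 5, -7>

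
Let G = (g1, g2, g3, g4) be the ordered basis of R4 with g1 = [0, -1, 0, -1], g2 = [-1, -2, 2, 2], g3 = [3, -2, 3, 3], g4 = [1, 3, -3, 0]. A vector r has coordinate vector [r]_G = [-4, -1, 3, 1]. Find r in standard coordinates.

[11, 3, 4, 11]

By definition r = -4g1 - g2 + 3g3 + g4.
Summing componentwise gives [11, 3, 4, 11].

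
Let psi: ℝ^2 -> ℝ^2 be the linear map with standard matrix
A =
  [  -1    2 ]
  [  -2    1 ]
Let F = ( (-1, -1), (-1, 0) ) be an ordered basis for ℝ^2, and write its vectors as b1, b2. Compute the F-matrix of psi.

Let P have columns b1, b2. Then [psi]_F = P^(-1) A P.
Here det P = -1, so P^(-1) is integer; computing A P first and then P^(-1)(A P) gives [[-1, -2], [2, 1]].

[[-1, -2], [2, 1]]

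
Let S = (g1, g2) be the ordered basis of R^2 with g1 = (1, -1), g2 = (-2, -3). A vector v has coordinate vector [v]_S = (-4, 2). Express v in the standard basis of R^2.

(-8, -2)

The coordinates say v = -4g1 + 2g2; adding the scaled basis vectors gives (-8, -2).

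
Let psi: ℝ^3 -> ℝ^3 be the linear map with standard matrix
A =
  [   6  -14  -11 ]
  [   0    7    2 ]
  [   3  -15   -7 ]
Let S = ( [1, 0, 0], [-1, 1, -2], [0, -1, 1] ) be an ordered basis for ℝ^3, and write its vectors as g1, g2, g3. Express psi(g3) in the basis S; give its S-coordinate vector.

[0, -3, 2]

Column 3 of [psi]_S is the S-coordinate vector of psi(g3).
In standard coordinates psi(g3) = A g3 = [3, -5, 8].
Converting to S: [3, -5, 8] = 0·g1 - 3g2 + 2g3, so the coordinate vector is [0, -3, 2].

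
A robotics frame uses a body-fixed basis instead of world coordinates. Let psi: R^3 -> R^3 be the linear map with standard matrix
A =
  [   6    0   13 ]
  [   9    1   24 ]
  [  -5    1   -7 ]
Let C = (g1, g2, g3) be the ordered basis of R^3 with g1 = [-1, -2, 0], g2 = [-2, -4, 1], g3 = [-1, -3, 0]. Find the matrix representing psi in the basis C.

[[1, 1, 2], [3, -1, 2], [-1, 0, 0]]

Let P have columns g1, ..., g3. Then [psi]_C = P^(-1) A P.
Here det P = -1, so P^(-1) is integer; computing A P first and then P^(-1)(A P) gives [[1, 1, 2], [3, -1, 2], [-1, 0, 0]].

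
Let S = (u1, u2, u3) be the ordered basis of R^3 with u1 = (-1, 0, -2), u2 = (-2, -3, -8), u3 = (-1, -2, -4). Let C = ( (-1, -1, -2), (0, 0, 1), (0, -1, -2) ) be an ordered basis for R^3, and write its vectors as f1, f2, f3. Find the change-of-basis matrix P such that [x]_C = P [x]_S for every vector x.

Column j of P is [uj]_C, since P maps S-coordinates to C-coordinates.
Expressing u1 in C: u1 = f1 - 2f2 - f3, so column 1 of P is (1, -2, -1).
Doing the same for each uj gives P = [[1, 2, 1], [-2, -2, 0], [-1, 1, 1]].

[[1, 2, 1], [-2, -2, 0], [-1, 1, 1]]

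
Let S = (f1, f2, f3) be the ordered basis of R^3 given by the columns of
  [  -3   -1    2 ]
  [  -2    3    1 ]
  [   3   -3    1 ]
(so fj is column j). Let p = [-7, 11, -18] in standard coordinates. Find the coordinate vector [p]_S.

[-1, 4, -3]

Write p = c_1 f1 + ... + c_3 f3 and solve for the c_i.
Gaussian elimination on [M | p] yields c = (-1, 4, -3).
Check: -f1 + 4f2 - 3f3 = [-7, 11, -18].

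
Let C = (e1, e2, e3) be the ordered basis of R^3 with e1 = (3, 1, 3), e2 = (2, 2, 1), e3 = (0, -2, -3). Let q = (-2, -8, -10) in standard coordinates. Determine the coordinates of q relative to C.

[q]_C is the unique c with M c = q, where M has columns e1, ..., e3.
Gaussian elimination on [M | q] yields c = (0, -1, 3).
Check: 0·e1 - e2 + 3e3 = (-2, -8, -10).

(0, -1, 3)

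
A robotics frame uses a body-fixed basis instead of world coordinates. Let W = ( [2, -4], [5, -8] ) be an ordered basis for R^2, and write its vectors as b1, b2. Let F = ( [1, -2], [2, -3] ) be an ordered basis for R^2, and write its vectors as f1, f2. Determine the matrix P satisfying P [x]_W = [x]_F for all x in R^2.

[[2, 1], [0, 2]]

Take x = bj: its W-coordinates are the j-th standard unit vector, so P e_j — column j of P — equals [bj]_F.
b1 = 2f1 + 0·f2, giving column 1 = [2, 0]; repeating for each j gives P = [[2, 1], [0, 2]].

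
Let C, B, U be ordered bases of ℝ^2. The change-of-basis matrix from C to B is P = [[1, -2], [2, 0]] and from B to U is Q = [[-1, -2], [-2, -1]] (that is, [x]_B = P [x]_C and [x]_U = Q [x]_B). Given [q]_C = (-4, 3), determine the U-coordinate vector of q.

Composing the changes, [q]_U = Q P [q]_C.
Q P = [[-5, 2], [-4, 4]]; applying this to (-4, 3) gives (26, 28).

(26, 28)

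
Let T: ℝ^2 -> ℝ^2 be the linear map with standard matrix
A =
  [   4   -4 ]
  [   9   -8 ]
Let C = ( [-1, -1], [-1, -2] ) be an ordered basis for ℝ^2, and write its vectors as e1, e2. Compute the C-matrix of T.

[[-1, -1], [1, -3]]

Let P have columns e1, e2. Then [T]_C = P^(-1) A P.
Here det P = 1, so P^(-1) is integer; computing A P first and then P^(-1)(A P) gives [[-1, -1], [1, -3]].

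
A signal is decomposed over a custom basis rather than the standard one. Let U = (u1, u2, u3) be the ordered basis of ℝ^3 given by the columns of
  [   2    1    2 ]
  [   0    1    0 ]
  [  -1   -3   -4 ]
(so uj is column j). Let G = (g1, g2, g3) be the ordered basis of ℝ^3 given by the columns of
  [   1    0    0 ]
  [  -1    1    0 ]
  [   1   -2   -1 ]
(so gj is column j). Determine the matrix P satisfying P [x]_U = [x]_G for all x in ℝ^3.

Take x = uj: its U-coordinates are the j-th standard unit vector, so P e_j — column j of P — equals [uj]_G.
u1 = 2g1 + 2g2 - g3, giving column 1 = [2, 2, -1]; repeating for each j gives P = [[2, 1, 2], [2, 2, 2], [-1, 0, 2]].

[[2, 1, 2], [2, 2, 2], [-1, 0, 2]]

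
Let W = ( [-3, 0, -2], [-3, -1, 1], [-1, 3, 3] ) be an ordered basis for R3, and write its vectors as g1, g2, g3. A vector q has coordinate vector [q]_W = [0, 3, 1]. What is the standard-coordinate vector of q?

The coordinates say q = 0·g1 + 3g2 + g3; adding the scaled basis vectors gives [-10, 0, 6].

[-10, 0, 6]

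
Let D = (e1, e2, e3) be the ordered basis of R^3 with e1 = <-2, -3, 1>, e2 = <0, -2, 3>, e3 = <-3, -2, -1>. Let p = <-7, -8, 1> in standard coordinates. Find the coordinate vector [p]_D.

<2, 0, 1>

Write p = c_1 e1 + ... + c_3 e3 and solve for the c_i.
Solving this 3x3 system gives c = (2, 0, 1).
Check: 2e1 + 0·e2 + e3 = <-7, -8, 1>.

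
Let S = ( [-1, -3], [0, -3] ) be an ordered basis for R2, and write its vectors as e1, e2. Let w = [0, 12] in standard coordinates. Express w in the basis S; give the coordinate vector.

Write w = c_1 e1 + c_2 e2 and solve for the c_i.
System: -c_1 + 0c_2 = 0, -3c_1 - 3c_2 = 12; solving gives c_1 = 0, c_2 = -4.
Check: 0·e1 - 4e2 = [0, 12].

[0, -4]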